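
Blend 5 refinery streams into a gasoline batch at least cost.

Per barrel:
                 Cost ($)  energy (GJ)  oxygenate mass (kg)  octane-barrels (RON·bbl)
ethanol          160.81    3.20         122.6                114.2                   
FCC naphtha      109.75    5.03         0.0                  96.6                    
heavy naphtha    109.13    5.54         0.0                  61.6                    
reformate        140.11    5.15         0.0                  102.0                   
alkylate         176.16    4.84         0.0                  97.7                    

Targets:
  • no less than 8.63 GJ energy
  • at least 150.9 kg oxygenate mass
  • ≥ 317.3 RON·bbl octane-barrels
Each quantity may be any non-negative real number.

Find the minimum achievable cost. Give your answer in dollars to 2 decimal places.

$398.73

Let x1 = barrels of ethanol, x2 = barrels of FCC naphtha, x3 = barrels of heavy naphtha, x4 = barrels of reformate, x5 = barrels of alkylate.
min 160.81x1 + 109.75x2 + 109.13x3 + 140.11x4 + 176.16x5 s.t.:
  3.2x1 + 5.03x2 + 5.54x3 + 5.15x4 + 4.84x5 ≥ 8.63   (energy)
  122.6x1 ≥ 150.9   (oxygenate mass)
  114.2x1 + 96.6x2 + 61.6x3 + 102x4 + 97.7x5 ≥ 317.3   (octane-barrels)
  x1, x2, x3, x4, x5 ≥ 0.
At the optimum only ethanol, FCC naphtha are positive (heavy naphtha, reformate, alkylate = 0). Binding constraints: oxygenate mass and octane-barrels.
That vertex is x1 = 1.23083, x2 = 1.8296.
Total cost: 160.81·1.23083 + 109.75·1.8296 = 398.7284.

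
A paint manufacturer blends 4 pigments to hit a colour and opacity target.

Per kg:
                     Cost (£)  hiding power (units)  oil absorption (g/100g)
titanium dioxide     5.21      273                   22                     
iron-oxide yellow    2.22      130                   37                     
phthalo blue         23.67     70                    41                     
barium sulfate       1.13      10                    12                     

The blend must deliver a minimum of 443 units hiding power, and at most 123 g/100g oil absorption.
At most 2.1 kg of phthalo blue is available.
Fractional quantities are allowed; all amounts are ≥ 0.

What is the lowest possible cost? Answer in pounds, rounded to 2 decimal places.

Let x1 = kg of titanium dioxide, x2 = kg of iron-oxide yellow, x3 = kg of phthalo blue, x4 = kg of barium sulfate.
Minimise 5.21x1 + 2.22x2 + 23.67x3 + 1.13x4 s.t.:
  273x1 + 130x2 + 70x3 + 10x4 ≥ 443   (hiding power)
  22x1 + 37x2 + 41x3 + 12x4 ≤ 123   (oil absorption)
  x3 ≤ 2.1
  x1, x2, x3, x4 ≥ 0.
The cheapest feasible vertex uses only titanium dioxide, iron-oxide yellow; phthalo blue, barium sulfate are not used. There the hiding power and oil absorption constraints are tight.
Solving gives x1 = 0.055379, x2 = 3.2914.
Total cost: 5.21·0.055379 + 2.22·3.2914 = 7.5954.

£7.60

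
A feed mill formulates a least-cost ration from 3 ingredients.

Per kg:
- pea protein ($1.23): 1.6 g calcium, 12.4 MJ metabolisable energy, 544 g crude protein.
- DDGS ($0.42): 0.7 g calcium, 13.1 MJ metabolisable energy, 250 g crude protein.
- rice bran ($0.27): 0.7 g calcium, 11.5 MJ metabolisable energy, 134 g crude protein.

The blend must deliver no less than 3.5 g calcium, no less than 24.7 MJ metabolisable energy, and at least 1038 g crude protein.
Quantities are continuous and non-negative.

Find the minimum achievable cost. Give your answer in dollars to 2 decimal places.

$1.83

Set it up as a linear program. Let x1 = kg of pea protein, x2 = kg of DDGS, x3 = kg of rice bran.
min 1.23x1 + 0.42x2 + 0.27x3 with:
  1.6x1 + 0.7x2 + 0.7x3 ≥ 3.5   (calcium)
  12.4x1 + 13.1x2 + 11.5x3 ≥ 24.7   (metabolisable energy)
  544x1 + 250x2 + 134x3 ≥ 1038   (crude protein)
  x1, x2, x3 ≥ 0.
At the optimum only DDGS, rice bran are positive (pea protein = 0). Binding constraints: calcium and crude protein.
So DDGS = 3.172 kg, rice bran = 1.828 kg.
Objective = 0.42·3.172 + 0.27·1.828 = 1.8258.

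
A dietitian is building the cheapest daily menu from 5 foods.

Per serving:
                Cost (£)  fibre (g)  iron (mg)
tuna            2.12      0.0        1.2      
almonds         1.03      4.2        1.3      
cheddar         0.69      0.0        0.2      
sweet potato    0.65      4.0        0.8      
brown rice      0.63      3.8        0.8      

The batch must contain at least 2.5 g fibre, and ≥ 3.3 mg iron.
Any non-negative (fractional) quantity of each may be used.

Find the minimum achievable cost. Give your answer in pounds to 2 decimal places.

£2.60

Let x1 = servings of tuna, x2 = servings of almonds, x3 = servings of cheddar, x4 = servings of sweet potato, x5 = servings of brown rice.
min 2.12x1 + 1.03x2 + 0.69x3 + 0.65x4 + 0.63x5 with:
  4.2x2 + 4x4 + 3.8x5 ≥ 2.5   (fibre)
  1.2x1 + 1.3x2 + 0.2x3 + 0.8x4 + 0.8x5 ≥ 3.3   (iron)
  x1, x2, x3, x4, x5 ≥ 0.
The optimal basis is {brown rice}; tuna, almonds, cheddar, sweet potato drop out. Binding constraint: iron.
So brown rice = 4.125 servings.
Cost = 0.63·4.125 = 2.5988.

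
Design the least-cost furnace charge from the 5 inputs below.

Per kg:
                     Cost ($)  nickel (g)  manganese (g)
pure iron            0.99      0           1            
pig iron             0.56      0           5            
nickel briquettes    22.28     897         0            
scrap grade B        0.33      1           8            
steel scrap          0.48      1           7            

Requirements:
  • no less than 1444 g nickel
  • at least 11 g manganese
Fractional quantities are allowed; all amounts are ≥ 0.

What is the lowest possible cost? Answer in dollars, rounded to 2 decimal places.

$36.29

This is a linear program. Let x1 = kg of pure iron, x2 = kg of pig iron, x3 = kg of nickel briquettes, x4 = kg of scrap grade B, x5 = kg of steel scrap.
Minimize 0.99x1 + 0.56x2 + 22.28x3 + 0.33x4 + 0.48x5 subject to:
  897x3 + 1x4 + 1x5 ≥ 1444   (nickel)
  1x1 + 5x2 + 8x4 + 7x5 ≥ 11   (manganese)
  x1, x2, x3, x4, x5 ≥ 0.
At the optimum only nickel briquettes, scrap grade B are positive (pure iron, pig iron, steel scrap = 0). There the nickel and manganese constraints are tight.
That vertex is x3 = 1.6083, x4 = 1.375.
Total cost: 22.28·1.6083 + 0.33·1.375 = 36.2867.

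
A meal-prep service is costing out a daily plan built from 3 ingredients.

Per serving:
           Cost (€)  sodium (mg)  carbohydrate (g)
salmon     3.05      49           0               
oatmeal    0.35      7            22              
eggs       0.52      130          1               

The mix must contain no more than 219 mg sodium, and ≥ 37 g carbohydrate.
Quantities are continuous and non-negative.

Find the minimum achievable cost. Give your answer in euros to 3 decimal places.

Treat it as an LP. Let x1 = servings of salmon, x2 = servings of oatmeal, x3 = servings of eggs.
Minimise 3.05x1 + 0.35x2 + 0.52x3 subject to:
  49x1 + 7x2 + 130x3 ≤ 219   (sodium)
  22x2 + 1x3 ≥ 37   (carbohydrate)
  x1, x2, x3 ≥ 0.
The minimum-cost mix takes nothing from salmon, eggs — only oatmeal. The carbohydrate requirement is met with equality.
Optimal quantities: oatmeal = 1.682 servings.
Objective = 0.35·1.682 = 0.58870.

€0.589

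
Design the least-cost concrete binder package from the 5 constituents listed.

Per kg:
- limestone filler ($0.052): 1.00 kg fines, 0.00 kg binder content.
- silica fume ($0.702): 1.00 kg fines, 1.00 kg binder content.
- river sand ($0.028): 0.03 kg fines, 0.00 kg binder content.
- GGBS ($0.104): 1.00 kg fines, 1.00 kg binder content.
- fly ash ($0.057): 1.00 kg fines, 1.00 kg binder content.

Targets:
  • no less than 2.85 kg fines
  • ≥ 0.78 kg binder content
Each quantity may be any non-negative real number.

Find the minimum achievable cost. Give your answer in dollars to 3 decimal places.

This is a linear program. Let x1 = kg of limestone filler, x2 = kg of silica fume, x3 = kg of river sand, x4 = kg of GGBS, x5 = kg of fly ash.
min 0.052x1 + 0.702x2 + 0.028x3 + 0.104x4 + 0.057x5 s.t.:
  1x1 + 1x2 + 0.03x3 + 1x4 + 1x5 ≥ 2.85   (fines)
  1x2 + 1x4 + 1x5 ≥ 0.78   (binder content)
  x1, x2, x3, x4, x5 ≥ 0.
At the optimum only limestone filler, fly ash are positive (silica fume, river sand, GGBS = 0). There the fines and binder content constraints are tight.
So limestone filler = 2.07 kg, fly ash = 0.78 kg.
Objective = 0.052·2.07 + 0.057·0.78 = 0.15210.

$0.152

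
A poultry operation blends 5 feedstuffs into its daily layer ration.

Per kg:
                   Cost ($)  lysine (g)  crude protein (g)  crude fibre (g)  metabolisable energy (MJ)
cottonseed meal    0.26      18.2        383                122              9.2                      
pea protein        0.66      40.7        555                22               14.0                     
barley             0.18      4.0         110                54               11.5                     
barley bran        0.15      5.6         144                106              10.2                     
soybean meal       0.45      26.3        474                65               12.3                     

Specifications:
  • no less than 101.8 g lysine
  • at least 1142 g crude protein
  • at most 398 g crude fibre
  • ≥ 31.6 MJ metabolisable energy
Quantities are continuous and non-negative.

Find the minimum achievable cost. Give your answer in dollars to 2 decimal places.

Set it up as a linear program. Let x1 = kg of cottonseed meal, x2 = kg of pea protein, x3 = kg of barley, x4 = kg of barley bran, x5 = kg of soybean meal.
Minimise 0.26x1 + 0.66x2 + 0.18x3 + 0.15x4 + 0.45x5 subject to:
  18.2x1 + 40.7x2 + 4x3 + 5.6x4 + 26.3x5 ≥ 101.8   (lysine)
  383x1 + 555x2 + 110x3 + 144x4 + 474x5 ≥ 1142   (crude protein)
  122x1 + 22x2 + 54x3 + 106x4 + 65x5 ≤ 398   (crude fibre)
  9.2x1 + 14x2 + 11.5x3 + 10.2x4 + 12.3x5 ≥ 31.6   (metabolisable energy)
  x1, x2, x3, x4, x5 ≥ 0.
The cheapest feasible vertex uses only cottonseed meal, pea protein; barley, barley bran, soybean meal are not used. There the lysine and crude fibre constraints are tight.
So cottonseed meal = 3.058 kg, pea protein = 1.134 kg.
Total cost: 0.26·3.058 + 0.66·1.134 = 1.5435.

$1.54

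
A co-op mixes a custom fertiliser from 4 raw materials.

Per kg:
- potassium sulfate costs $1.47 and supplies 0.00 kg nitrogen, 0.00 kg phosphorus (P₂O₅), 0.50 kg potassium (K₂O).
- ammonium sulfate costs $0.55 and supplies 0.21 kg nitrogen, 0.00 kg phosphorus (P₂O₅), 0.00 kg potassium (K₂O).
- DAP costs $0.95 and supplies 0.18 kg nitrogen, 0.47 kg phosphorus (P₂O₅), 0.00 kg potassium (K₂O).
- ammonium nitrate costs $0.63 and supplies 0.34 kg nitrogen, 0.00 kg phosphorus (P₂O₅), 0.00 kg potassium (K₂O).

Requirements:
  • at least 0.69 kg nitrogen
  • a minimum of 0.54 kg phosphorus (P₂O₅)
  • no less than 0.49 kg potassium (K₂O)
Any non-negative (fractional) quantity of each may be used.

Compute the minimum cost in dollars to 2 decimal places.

Treat it as an LP. Let x1 = kg of potassium sulfate, x2 = kg of ammonium sulfate, x3 = kg of DAP, x4 = kg of ammonium nitrate.
Minimise 1.47x1 + 0.55x2 + 0.95x3 + 0.63x4 with:
  0.21x2 + 0.18x3 + 0.34x4 ≥ 0.69   (nitrogen)
  0.47x3 ≥ 0.54   (phosphorus (P₂O₅))
  0.5x1 ≥ 0.49   (potassium (K₂O))
  x1, x2, x3, x4 ≥ 0.
The cheapest feasible vertex uses only potassium sulfate, DAP, ammonium nitrate; ammonium sulfate is not used. Binding constraints: nitrogen, phosphorus (P₂O₅), potassium (K₂O).
Optimal quantities: potassium sulfate = 0.98 kg, DAP = 1.149 kg, ammonium nitrate = 1.421 kg.
Hence cost = 1.47·0.98 + 0.95·1.149 + 0.63·1.421 = $3.4274.

$3.43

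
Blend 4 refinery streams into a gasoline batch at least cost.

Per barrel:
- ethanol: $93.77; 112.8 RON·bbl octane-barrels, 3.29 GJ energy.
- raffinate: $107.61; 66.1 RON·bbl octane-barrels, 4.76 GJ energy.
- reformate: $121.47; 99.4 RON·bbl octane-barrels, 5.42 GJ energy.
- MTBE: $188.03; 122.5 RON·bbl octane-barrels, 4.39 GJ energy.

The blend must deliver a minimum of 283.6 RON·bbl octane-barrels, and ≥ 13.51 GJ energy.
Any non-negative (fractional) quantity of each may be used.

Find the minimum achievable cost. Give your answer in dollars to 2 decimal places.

$316.46

This is a linear program. Let x1 = barrels of ethanol, x2 = barrels of raffinate, x3 = barrels of reformate, x4 = barrels of MTBE.
Minimize 93.77x1 + 107.61x2 + 121.47x3 + 188.03x4 with:
  112.8x1 + 66.1x2 + 99.4x3 + 122.5x4 ≥ 283.6   (octane-barrels)
  3.29x1 + 4.76x2 + 5.42x3 + 4.39x4 ≥ 13.51   (energy)
  x1, x2, x3, x4 ≥ 0.
The cheapest feasible vertex uses only ethanol, reformate; raffinate, MTBE are not used. There the octane-barrels and energy constraints are tight.
Solving gives x1 = 0.683, x3 = 2.078.
Objective = 93.77·0.683 + 121.47·2.078 = 316.4596.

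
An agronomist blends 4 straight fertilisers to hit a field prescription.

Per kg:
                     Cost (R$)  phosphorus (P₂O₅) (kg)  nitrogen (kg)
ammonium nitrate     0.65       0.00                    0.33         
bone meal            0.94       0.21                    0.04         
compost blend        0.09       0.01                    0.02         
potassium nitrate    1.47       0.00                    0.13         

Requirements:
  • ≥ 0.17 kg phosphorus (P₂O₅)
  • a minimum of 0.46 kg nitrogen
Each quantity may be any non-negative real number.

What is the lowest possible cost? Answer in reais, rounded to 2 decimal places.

R$1.60

Let x1 = kg of ammonium nitrate, x2 = kg of bone meal, x3 = kg of compost blend, x4 = kg of potassium nitrate.
Minimize 0.65x1 + 0.94x2 + 0.09x3 + 1.47x4 s.t.:
  0.21x2 + 0.01x3 ≥ 0.17   (phosphorus (P₂O₅))
  0.33x1 + 0.04x2 + 0.02x3 + 0.13x4 ≥ 0.46   (nitrogen)
  x1, x2, x3, x4 ≥ 0.
The cheapest feasible vertex uses only ammonium nitrate, bone meal; compost blend, potassium nitrate are not used. Binding constraints: phosphorus (P₂O₅) and nitrogen.
So ammonium nitrate = 1.296 kg, bone meal = 0.8095 kg.
Hence cost = 0.65·1.296 + 0.94·0.8095 = R$1.6033.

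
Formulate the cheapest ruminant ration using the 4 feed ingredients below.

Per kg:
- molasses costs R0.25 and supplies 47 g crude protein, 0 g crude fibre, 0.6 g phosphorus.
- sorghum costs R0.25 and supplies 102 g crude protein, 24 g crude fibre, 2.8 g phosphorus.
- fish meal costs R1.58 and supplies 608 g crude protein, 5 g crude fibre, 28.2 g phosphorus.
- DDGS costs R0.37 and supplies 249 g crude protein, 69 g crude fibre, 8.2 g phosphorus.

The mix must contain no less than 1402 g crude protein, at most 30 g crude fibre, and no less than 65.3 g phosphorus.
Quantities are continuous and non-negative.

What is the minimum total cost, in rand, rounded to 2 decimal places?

Let x1 = kg of molasses, x2 = kg of sorghum, x3 = kg of fish meal, x4 = kg of DDGS.
min 0.25x1 + 0.25x2 + 1.58x3 + 0.37x4 subject to:
  47x1 + 102x2 + 608x3 + 249x4 ≥ 1402   (crude protein)
  24x2 + 5x3 + 69x4 ≤ 30   (crude fibre)
  0.6x1 + 2.8x2 + 28.2x3 + 8.2x4 ≥ 65.3   (phosphorus)
  x1, x2, x3, x4 ≥ 0.
The minimum-cost mix takes nothing from molasses, sorghum — only fish meal, DDGS. The crude fibre and phosphorus requirements are met with equality.
Optimal quantities: fish meal = 2.236 kg, DDGS = 0.2727 kg.
Total cost: 1.58·2.236 + 0.37·0.2727 = 3.6338.

R3.63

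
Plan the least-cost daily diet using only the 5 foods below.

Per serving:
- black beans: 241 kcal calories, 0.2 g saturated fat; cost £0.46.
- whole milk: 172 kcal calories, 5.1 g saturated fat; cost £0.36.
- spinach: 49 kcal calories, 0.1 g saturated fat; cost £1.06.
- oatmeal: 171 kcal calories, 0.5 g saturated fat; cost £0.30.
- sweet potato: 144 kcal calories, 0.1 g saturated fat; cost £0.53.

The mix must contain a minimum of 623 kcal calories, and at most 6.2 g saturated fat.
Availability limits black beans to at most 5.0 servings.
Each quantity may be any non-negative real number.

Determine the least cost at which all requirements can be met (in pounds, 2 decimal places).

£1.09

Let x1 = servings of black beans, x2 = servings of whole milk, x3 = servings of spinach, x4 = servings of oatmeal, x5 = servings of sweet potato.
Minimize 0.46x1 + 0.36x2 + 1.06x3 + 0.3x4 + 0.53x5 s.t.:
  241x1 + 172x2 + 49x3 + 171x4 + 144x5 ≥ 623   (calories)
  0.2x1 + 5.1x2 + 0.1x3 + 0.5x4 + 0.1x5 ≤ 6.2   (saturated fat)
  x1 ≤ 5
  x1, x2, x3, x4, x5 ≥ 0.
The minimum-cost mix takes nothing from black beans, whole milk, spinach, sweet potato — only oatmeal. There the calories constraint is tight.
So oatmeal = 3.643 servings.
Hence cost = 0.3·3.643 = £1.0929.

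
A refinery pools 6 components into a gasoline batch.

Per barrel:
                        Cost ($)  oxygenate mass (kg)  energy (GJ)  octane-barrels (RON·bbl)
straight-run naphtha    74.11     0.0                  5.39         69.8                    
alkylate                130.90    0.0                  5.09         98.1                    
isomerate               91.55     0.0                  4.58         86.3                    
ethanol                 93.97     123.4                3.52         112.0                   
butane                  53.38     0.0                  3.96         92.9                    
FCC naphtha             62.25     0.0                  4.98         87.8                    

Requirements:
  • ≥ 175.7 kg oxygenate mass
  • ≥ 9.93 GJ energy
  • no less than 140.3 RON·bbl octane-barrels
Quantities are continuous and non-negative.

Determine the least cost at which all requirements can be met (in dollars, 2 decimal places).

Let x1 = barrels of straight-run naphtha, x2 = barrels of alkylate, x3 = barrels of isomerate, x4 = barrels of ethanol, x5 = barrels of butane, x6 = barrels of FCC naphtha.
min 74.11x1 + 130.9x2 + 91.55x3 + 93.97x4 + 53.38x5 + 62.25x6 with:
  123.4x4 ≥ 175.7   (oxygenate mass)
  5.39x1 + 5.09x2 + 4.58x3 + 3.52x4 + 3.96x5 + 4.98x6 ≥ 9.93   (energy)
  69.8x1 + 98.1x2 + 86.3x3 + 112x4 + 92.9x5 + 87.8x6 ≥ 140.3   (octane-barrels)
  x1, x2, x3, x4, x5, x6 ≥ 0.
At the optimum only ethanol, FCC naphtha are positive (straight-run naphtha, alkylate, isomerate, butane = 0). The oxygenate mass and energy requirements are met with equality.
Optimal quantities: ethanol = 1.4238 barrels, FCC naphtha = 0.98758 barrels.
Hence cost = 93.97·1.4238 + 62.25·0.98758 = $195.2713.

$195.27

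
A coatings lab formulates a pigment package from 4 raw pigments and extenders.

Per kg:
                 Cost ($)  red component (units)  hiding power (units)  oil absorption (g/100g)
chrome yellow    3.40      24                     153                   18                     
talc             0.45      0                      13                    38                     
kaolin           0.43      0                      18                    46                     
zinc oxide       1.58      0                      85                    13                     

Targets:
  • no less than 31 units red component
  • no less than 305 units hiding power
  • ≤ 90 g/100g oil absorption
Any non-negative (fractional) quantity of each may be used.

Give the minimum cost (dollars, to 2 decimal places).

Set it up as a linear program. Let x1 = kg of chrome yellow, x2 = kg of talc, x3 = kg of kaolin, x4 = kg of zinc oxide.
Minimize 3.4x1 + 0.45x2 + 0.43x3 + 1.58x4 subject to:
  24x1 ≥ 31   (red component)
  153x1 + 13x2 + 18x3 + 85x4 ≥ 305   (hiding power)
  18x1 + 38x2 + 46x3 + 13x4 ≤ 90   (oil absorption)
  x1, x2, x3, x4 ≥ 0.
The minimum-cost mix takes nothing from talc, kaolin — only chrome yellow, zinc oxide. The red component and hiding power requirements are met with equality.
So chrome yellow = 1.292 kg, zinc oxide = 1.263 kg.
Objective = 3.4·1.292 + 1.58·1.263 = 6.3883.

$6.39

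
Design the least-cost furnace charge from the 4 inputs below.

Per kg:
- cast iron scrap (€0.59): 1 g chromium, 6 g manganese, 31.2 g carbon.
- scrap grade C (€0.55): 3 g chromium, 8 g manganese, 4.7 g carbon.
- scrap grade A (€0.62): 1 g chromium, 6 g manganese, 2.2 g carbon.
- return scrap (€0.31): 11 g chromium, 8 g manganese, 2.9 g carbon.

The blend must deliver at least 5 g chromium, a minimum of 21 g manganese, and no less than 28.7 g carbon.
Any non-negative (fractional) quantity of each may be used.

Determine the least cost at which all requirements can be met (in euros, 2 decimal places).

Let x1 = kg of cast iron scrap, x2 = kg of scrap grade C, x3 = kg of scrap grade A, x4 = kg of return scrap.
Minimise 0.59x1 + 0.55x2 + 0.62x3 + 0.31x4 subject to:
  1x1 + 3x2 + 1x3 + 11x4 ≥ 5   (chromium)
  6x1 + 8x2 + 6x3 + 8x4 ≥ 21   (manganese)
  31.2x1 + 4.7x2 + 2.2x3 + 2.9x4 ≥ 28.7   (carbon)
  x1, x2, x3, x4 ≥ 0.
The cheapest feasible vertex uses only cast iron scrap, return scrap; scrap grade C, scrap grade A are not used. Binding constraints: manganese and carbon.
That vertex is x1 = 0.7265, x4 = 2.08.
Cost = 0.59·0.7265 + 0.31·2.08 = 1.0734.

€1.07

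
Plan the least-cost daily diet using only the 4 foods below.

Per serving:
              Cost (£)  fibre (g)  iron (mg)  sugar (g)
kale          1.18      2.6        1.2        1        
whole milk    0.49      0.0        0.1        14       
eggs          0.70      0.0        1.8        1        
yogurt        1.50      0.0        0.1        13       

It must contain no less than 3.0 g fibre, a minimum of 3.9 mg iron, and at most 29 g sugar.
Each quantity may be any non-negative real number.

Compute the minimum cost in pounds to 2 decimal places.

Set it up as a linear program. Let x1 = servings of kale, x2 = servings of whole milk, x3 = servings of eggs, x4 = servings of yogurt.
Minimise 1.18x1 + 0.49x2 + 0.7x3 + 1.5x4 with:
  2.6x1 ≥ 3   (fibre)
  1.2x1 + 0.1x2 + 1.8x3 + 0.1x4 ≥ 3.9   (iron)
  1x1 + 14x2 + 1x3 + 13x4 ≤ 29   (sugar)
  x1, x2, x3, x4 ≥ 0.
The optimal basis is {kale, eggs}; whole milk, yogurt drop out. There the fibre and iron constraints are tight.
Optimal quantities: kale = 1.154 servings, eggs = 1.397 servings.
Hence cost = 1.18·1.154 + 0.7·1.397 = £2.3396.

£2.34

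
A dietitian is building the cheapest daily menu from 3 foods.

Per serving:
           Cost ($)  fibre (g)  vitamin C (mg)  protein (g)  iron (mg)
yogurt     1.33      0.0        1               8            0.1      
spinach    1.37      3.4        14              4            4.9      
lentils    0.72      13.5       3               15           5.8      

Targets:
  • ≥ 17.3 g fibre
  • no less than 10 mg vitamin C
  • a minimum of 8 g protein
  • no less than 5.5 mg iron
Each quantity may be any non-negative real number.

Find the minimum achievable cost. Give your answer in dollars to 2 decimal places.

$1.48

Let x1 = servings of yogurt, x2 = servings of spinach, x3 = servings of lentils.
min 1.33x1 + 1.37x2 + 0.72x3 with:
  3.4x2 + 13.5x3 ≥ 17.3   (fibre)
  1x1 + 14x2 + 3x3 ≥ 10   (vitamin C)
  8x1 + 4x2 + 15x3 ≥ 8   (protein)
  0.1x1 + 4.9x2 + 5.8x3 ≥ 5.5   (iron)
  x1, x2, x3 ≥ 0.
At the optimum only spinach, lentils are positive (yogurt = 0). Binding constraints: fibre and vitamin C.
Solving gives x2 = 0.46477, x3 = 1.1644.
Hence cost = 1.37·0.46477 + 0.72·1.1644 = $1.4751.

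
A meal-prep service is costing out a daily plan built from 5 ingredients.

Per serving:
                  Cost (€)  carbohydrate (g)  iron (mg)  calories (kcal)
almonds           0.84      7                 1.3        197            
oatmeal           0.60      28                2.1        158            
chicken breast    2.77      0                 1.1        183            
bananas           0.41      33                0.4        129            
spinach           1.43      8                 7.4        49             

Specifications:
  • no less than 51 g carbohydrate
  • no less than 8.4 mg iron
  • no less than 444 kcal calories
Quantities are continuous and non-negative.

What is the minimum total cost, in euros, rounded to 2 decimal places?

€2.15

Treat it as an LP. Let x1 = servings of almonds, x2 = servings of oatmeal, x3 = servings of chicken breast, x4 = servings of bananas, x5 = servings of spinach.
min 0.84x1 + 0.6x2 + 2.77x3 + 0.41x4 + 1.43x5 s.t.:
  7x1 + 28x2 + 33x4 + 8x5 ≥ 51   (carbohydrate)
  1.3x1 + 2.1x2 + 1.1x3 + 0.4x4 + 7.4x5 ≥ 8.4   (iron)
  197x1 + 158x2 + 183x3 + 129x4 + 49x5 ≥ 444   (calories)
  x1, x2, x3, x4, x5 ≥ 0.
The cheapest feasible vertex uses only oatmeal, spinach; almonds, chicken breast, bananas are not used. There the iron and calories constraints are tight.
Optimal quantities: oatmeal = 2.695 servings, spinach = 0.3703 servings.
Total cost: 0.6·2.695 + 1.43·0.3703 = 2.1465.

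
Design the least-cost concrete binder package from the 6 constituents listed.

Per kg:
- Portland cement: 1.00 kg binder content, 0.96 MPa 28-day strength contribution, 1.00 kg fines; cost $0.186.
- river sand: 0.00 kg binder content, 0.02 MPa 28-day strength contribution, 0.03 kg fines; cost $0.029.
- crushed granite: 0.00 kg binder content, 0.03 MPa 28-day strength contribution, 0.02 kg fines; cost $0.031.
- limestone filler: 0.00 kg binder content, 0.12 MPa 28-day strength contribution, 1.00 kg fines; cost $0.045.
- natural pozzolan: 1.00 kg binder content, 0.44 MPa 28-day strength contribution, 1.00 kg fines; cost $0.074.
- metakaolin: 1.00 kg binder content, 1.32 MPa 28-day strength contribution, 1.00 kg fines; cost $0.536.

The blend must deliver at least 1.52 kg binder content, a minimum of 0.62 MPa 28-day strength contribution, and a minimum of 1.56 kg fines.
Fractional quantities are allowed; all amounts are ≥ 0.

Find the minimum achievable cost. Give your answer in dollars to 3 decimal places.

Treat it as an LP. Let x1 = kg of Portland cement, x2 = kg of river sand, x3 = kg of crushed granite, x4 = kg of limestone filler, x5 = kg of natural pozzolan, x6 = kg of metakaolin.
min 0.186x1 + 0.029x2 + 0.031x3 + 0.045x4 + 0.074x5 + 0.536x6 with:
  1x1 + 1x5 + 1x6 ≥ 1.52   (binder content)
  0.96x1 + 0.02x2 + 0.03x3 + 0.12x4 + 0.44x5 + 1.32x6 ≥ 0.62   (28-day strength contribution)
  1x1 + 0.03x2 + 0.02x3 + 1x4 + 1x5 + 1x6 ≥ 1.56   (fines)
  x1, x2, x3, x4, x5, x6 ≥ 0.
The optimal basis is {limestone filler, natural pozzolan}; Portland cement, river sand, crushed granite, metakaolin drop out. There the binder content and fines constraints are tight.
Solving gives x4 = 0.04, x5 = 1.52.
Objective = 0.045·0.04 + 0.074·1.52 = 0.11428.

$0.114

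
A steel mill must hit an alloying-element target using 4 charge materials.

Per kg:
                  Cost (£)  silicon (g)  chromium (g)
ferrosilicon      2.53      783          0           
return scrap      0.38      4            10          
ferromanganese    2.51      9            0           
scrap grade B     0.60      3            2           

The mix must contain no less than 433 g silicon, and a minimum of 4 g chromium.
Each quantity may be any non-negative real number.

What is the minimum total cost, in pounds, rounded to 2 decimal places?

Let x1 = kg of ferrosilicon, x2 = kg of return scrap, x3 = kg of ferromanganese, x4 = kg of scrap grade B.
Minimize 2.53x1 + 0.38x2 + 2.51x3 + 0.6x4 s.t.:
  783x1 + 4x2 + 9x3 + 3x4 ≥ 433   (silicon)
  10x2 + 2x4 ≥ 4   (chromium)
  x1, x2, x3, x4 ≥ 0.
At the optimum only ferrosilicon, return scrap are positive (ferromanganese, scrap grade B = 0). Binding constraints: silicon and chromium.
So ferrosilicon = 0.551 kg, return scrap = 0.4 kg.
Hence cost = 2.53·0.551 + 0.38·0.4 = £1.5460.

£1.55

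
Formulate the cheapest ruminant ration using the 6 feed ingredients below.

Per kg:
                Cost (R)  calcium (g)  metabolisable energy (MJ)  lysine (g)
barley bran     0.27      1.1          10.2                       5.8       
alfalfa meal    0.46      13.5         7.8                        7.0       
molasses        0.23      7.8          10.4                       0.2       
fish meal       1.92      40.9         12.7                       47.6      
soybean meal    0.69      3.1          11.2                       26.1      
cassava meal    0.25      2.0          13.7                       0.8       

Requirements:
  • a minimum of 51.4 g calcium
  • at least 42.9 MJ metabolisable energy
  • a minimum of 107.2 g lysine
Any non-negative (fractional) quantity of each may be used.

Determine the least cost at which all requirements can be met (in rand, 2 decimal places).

R3.59

Let x1 = kg of barley bran, x2 = kg of alfalfa meal, x3 = kg of molasses, x4 = kg of fish meal, x5 = kg of soybean meal, x6 = kg of cassava meal.
min 0.27x1 + 0.46x2 + 0.23x3 + 1.92x4 + 0.69x5 + 0.25x6 subject to:
  1.1x1 + 13.5x2 + 7.8x3 + 40.9x4 + 3.1x5 + 2x6 ≥ 51.4   (calcium)
  10.2x1 + 7.8x2 + 10.4x3 + 12.7x4 + 11.2x5 + 13.7x6 ≥ 42.9   (metabolisable energy)
  5.8x1 + 7x2 + 0.2x3 + 47.6x4 + 26.1x5 + 0.8x6 ≥ 107.2   (lysine)
  x1, x2, x3, x4, x5, x6 ≥ 0.
The cheapest feasible vertex uses only alfalfa meal, fish meal, soybean meal; barley bran, molasses, cassava meal are not used. Binding constraints: calcium, metabolisable energy, lysine.
So alfalfa meal = 0.7097 kg, fish meal = 0.842 kg, soybean meal = 2.381 kg.
Total cost: 0.46·0.7097 + 1.92·0.842 + 0.69·2.381 = 3.5860.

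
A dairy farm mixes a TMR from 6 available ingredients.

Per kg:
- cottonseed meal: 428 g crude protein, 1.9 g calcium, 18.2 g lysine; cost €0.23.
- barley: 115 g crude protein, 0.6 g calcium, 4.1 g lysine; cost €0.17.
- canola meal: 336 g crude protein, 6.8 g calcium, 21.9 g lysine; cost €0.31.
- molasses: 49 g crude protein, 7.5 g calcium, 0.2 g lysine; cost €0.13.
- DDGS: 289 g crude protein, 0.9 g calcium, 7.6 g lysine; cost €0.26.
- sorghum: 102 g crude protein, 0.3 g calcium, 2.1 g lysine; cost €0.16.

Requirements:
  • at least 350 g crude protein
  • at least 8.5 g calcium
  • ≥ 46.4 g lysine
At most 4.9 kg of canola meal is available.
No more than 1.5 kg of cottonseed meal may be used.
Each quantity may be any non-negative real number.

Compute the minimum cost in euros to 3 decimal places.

€0.615

Let x1 = kg of cottonseed meal, x2 = kg of barley, x3 = kg of canola meal, x4 = kg of molasses, x5 = kg of DDGS, x6 = kg of sorghum.
min 0.23x1 + 0.17x2 + 0.31x3 + 0.13x4 + 0.26x5 + 0.16x6 with:
  428x1 + 115x2 + 336x3 + 49x4 + 289x5 + 102x6 ≥ 350   (crude protein)
  1.9x1 + 0.6x2 + 6.8x3 + 7.5x4 + 0.9x5 + 0.3x6 ≥ 8.5   (calcium)
  18.2x1 + 4.1x2 + 21.9x3 + 0.2x4 + 7.6x5 + 2.1x6 ≥ 46.4   (lysine)
  x3 ≤ 4.9
  x1 ≤ 1.5
  x1, x2, x3, x4, x5, x6 ≥ 0.
The minimum-cost mix takes nothing from barley, molasses, DDGS, sorghum — only cottonseed meal, canola meal. Binding constraints: lysine and the cottonseed meal cap.
Optimal quantities: cottonseed meal = 1.5 kg, canola meal = 0.8721 kg.
Objective = 0.23·1.5 + 0.31·0.8721 = 0.61535.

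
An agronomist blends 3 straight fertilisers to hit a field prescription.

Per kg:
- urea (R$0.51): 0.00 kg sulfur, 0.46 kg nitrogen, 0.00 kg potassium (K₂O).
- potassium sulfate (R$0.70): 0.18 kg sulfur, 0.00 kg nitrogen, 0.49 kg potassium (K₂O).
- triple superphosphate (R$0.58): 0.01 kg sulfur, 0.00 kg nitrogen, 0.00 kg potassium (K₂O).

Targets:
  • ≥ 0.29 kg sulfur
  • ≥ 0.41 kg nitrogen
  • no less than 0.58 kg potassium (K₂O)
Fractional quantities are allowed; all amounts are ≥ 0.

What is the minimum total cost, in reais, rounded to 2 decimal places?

R$1.58

Set it up as a linear program. Let x1 = kg of urea, x2 = kg of potassium sulfate, x3 = kg of triple superphosphate.
Minimise 0.51x1 + 0.7x2 + 0.58x3 with:
  0.18x2 + 0.01x3 ≥ 0.29   (sulfur)
  0.46x1 ≥ 0.41   (nitrogen)
  0.49x2 ≥ 0.58   (potassium (K₂O))
  x1, x2, x3 ≥ 0.
The cheapest feasible vertex uses only urea, potassium sulfate; triple superphosphate is not used. The sulfur and nitrogen requirements are met with equality.
So urea = 0.8913 kg, potassium sulfate = 1.611 kg.
Objective = 0.51·0.8913 + 0.7·1.611 = 1.5823.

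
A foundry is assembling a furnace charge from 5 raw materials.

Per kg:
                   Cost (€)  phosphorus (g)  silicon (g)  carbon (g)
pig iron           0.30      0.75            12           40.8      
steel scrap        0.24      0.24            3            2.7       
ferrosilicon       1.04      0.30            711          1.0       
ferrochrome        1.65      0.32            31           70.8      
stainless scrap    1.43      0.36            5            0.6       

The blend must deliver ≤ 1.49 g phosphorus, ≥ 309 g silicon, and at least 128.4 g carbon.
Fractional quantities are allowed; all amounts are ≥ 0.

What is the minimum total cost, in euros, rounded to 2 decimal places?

Let x1 = kg of pig iron, x2 = kg of steel scrap, x3 = kg of ferrosilicon, x4 = kg of ferrochrome, x5 = kg of stainless scrap.
Minimise 0.3x1 + 0.24x2 + 1.04x3 + 1.65x4 + 1.43x5 s.t.:
  0.75x1 + 0.24x2 + 0.3x3 + 0.32x4 + 0.36x5 ≤ 1.49   (phosphorus)
  12x1 + 3x2 + 711x3 + 31x4 + 5x5 ≥ 309   (silicon)
  40.8x1 + 2.7x2 + 1x3 + 70.8x4 + 0.6x5 ≥ 128.4   (carbon)
  x1, x2, x3, x4, x5 ≥ 0.
The cheapest feasible vertex uses only pig iron, ferrosilicon, ferrochrome; steel scrap, stainless scrap are not used. There the phosphorus, silicon, carbon constraints are tight.
That vertex is x1 = 1.416, x3 = 0.3674, x4 = 0.9922.
Hence cost = 0.3·1.416 + 1.04·0.3674 + 1.65·0.9922 = €2.4440.

€2.44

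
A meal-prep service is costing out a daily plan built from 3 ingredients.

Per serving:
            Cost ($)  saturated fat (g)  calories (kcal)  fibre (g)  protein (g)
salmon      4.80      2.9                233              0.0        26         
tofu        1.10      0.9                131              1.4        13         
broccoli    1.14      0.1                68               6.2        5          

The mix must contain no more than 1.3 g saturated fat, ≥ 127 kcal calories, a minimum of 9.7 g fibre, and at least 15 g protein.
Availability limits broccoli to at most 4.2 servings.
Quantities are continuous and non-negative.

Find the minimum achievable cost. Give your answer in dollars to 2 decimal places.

$2.29

Let x1 = servings of salmon, x2 = servings of tofu, x3 = servings of broccoli.
min 4.8x1 + 1.1x2 + 1.14x3 subject to:
  2.9x1 + 0.9x2 + 0.1x3 ≤ 1.3   (saturated fat)
  233x1 + 131x2 + 68x3 ≥ 127   (calories)
  1.4x2 + 6.2x3 ≥ 9.7   (fibre)
  26x1 + 13x2 + 5x3 ≥ 15   (protein)
  x3 ≤ 4.2
  x1, x2, x3 ≥ 0.
The minimum-cost mix takes nothing from salmon — only tofu, broccoli. There the fibre and protein constraints are tight.
So tofu = 0.6046 servings, broccoli = 1.428 servings.
Cost = 1.1·0.6046 + 1.14·1.428 = 2.2930.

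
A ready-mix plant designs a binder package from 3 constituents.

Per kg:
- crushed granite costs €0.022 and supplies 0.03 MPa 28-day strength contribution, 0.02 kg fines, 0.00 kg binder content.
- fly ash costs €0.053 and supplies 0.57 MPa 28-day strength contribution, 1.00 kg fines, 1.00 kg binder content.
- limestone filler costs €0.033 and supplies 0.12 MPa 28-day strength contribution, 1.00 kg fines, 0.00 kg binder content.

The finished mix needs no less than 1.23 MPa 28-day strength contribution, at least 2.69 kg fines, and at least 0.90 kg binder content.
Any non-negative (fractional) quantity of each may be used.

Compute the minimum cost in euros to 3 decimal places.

Let x1 = kg of crushed granite, x2 = kg of fly ash, x3 = kg of limestone filler.
min 0.022x1 + 0.053x2 + 0.033x3 s.t.:
  0.03x1 + 0.57x2 + 0.12x3 ≥ 1.23   (28-day strength contribution)
  0.02x1 + 1x2 + 1x3 ≥ 2.69   (fines)
  1x2 ≥ 0.9   (binder content)
  x1, x2, x3 ≥ 0.
The minimum-cost mix takes nothing from crushed granite — only fly ash, limestone filler. Binding constraints: 28-day strength contribution and fines.
So fly ash = 2.016 kg, limestone filler = 0.674 kg.
Hence cost = 0.053·2.016 + 0.033·0.674 = €0.12909.

€0.129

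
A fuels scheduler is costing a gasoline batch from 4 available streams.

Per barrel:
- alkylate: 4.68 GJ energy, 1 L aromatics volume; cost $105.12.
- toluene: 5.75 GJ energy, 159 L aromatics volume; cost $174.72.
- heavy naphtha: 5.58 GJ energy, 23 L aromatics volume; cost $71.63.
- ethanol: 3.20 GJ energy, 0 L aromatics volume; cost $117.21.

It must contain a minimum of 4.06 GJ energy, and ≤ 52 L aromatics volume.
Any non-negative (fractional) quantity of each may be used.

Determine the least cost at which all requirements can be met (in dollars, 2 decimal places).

$52.12

Let x1 = barrels of alkylate, x2 = barrels of toluene, x3 = barrels of heavy naphtha, x4 = barrels of ethanol.
min 105.12x1 + 174.72x2 + 71.63x3 + 117.21x4 subject to:
  4.68x1 + 5.75x2 + 5.58x3 + 3.2x4 ≥ 4.06   (energy)
  1x1 + 159x2 + 23x3 ≤ 52   (aromatics volume)
  x1, x2, x3, x4 ≥ 0.
The cheapest feasible vertex uses only heavy naphtha; alkylate, toluene, ethanol are not used. There the energy constraint is tight.
That vertex is x3 = 0.7276.
Hence cost = 71.63·0.7276 = $52.1180.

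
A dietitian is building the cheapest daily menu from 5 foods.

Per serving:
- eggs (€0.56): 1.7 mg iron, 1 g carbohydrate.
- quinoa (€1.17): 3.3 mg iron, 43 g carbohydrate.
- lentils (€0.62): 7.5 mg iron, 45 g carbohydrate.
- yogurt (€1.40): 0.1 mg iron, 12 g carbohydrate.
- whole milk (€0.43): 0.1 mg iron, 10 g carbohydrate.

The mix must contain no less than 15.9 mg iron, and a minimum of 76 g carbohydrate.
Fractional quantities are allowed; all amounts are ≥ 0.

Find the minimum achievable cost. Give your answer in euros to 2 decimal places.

€1.31

Let x1 = servings of eggs, x2 = servings of quinoa, x3 = servings of lentils, x4 = servings of yogurt, x5 = servings of whole milk.
Minimize 0.56x1 + 1.17x2 + 0.62x3 + 1.4x4 + 0.43x5 subject to:
  1.7x1 + 3.3x2 + 7.5x3 + 0.1x4 + 0.1x5 ≥ 15.9   (iron)
  1x1 + 43x2 + 45x3 + 12x4 + 10x5 ≥ 76   (carbohydrate)
  x1, x2, x3, x4, x5 ≥ 0.
The cheapest feasible vertex uses only lentils; eggs, quinoa, yogurt, whole milk are not used. Binding constraint: iron.
So lentils = 2.12 servings.
Hence cost = 0.62·2.12 = €1.3144.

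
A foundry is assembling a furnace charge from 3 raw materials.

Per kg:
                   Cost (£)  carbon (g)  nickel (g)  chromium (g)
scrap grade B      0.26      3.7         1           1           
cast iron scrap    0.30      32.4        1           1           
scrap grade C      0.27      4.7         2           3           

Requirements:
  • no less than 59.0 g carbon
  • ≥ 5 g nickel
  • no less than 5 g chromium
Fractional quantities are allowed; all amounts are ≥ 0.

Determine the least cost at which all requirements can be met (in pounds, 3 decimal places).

£0.934

Treat it as an LP. Let x1 = kg of scrap grade B, x2 = kg of cast iron scrap, x3 = kg of scrap grade C.
Minimise 0.26x1 + 0.3x2 + 0.27x3 with:
  3.7x1 + 32.4x2 + 4.7x3 ≥ 59   (carbon)
  1x1 + 1x2 + 2x3 ≥ 5   (nickel)
  1x1 + 1x2 + 3x3 ≥ 5   (chromium)
  x1, x2, x3 ≥ 0.
The minimum-cost mix takes nothing from scrap grade B — only cast iron scrap, scrap grade C. Binding constraints: carbon and nickel.
That vertex is x2 = 1.572, x3 = 1.714.
Cost = 0.3·1.572 + 0.27·1.714 = 0.93438.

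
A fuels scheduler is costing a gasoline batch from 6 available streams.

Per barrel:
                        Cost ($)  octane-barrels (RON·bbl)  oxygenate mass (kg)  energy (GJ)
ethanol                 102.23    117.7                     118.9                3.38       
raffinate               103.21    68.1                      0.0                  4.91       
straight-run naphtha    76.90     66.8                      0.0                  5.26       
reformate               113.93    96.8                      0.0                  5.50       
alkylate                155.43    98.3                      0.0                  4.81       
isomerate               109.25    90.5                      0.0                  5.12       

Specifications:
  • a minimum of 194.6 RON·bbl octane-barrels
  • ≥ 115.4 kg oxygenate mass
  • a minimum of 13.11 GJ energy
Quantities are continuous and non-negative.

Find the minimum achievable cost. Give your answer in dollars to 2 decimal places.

$242.93

Set it up as a linear program. Let x1 = barrels of ethanol, x2 = barrels of raffinate, x3 = barrels of straight-run naphtha, x4 = barrels of reformate, x5 = barrels of alkylate, x6 = barrels of isomerate.
Minimise 102.23x1 + 103.21x2 + 76.9x3 + 113.93x4 + 155.43x5 + 109.25x6 s.t.:
  117.7x1 + 68.1x2 + 66.8x3 + 96.8x4 + 98.3x5 + 90.5x6 ≥ 194.6   (octane-barrels)
  118.9x1 ≥ 115.4   (oxygenate mass)
  3.38x1 + 4.91x2 + 5.26x3 + 5.5x4 + 4.81x5 + 5.12x6 ≥ 13.11   (energy)
  x1, x2, x3, x4, x5, x6 ≥ 0.
The cheapest feasible vertex uses only ethanol, straight-run naphtha; raffinate, reformate, alkylate, isomerate are not used. Binding constraints: oxygenate mass and energy.
So ethanol = 0.970563 barrels, straight-run naphtha = 1.86873 barrels.
Hence cost = 102.23·0.970563 + 76.9·1.86873 = $242.9260.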